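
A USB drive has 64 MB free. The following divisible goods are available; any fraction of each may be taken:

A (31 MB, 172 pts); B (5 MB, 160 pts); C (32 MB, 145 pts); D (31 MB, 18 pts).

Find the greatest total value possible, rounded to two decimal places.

Take in order of value per unit:
- B (160/5 per unit): all 5 → value 160, running total 160.00
- A (172/31 per unit): all 31 → value 172, running total 332.00
- C (145/32 per unit): 28 of 32 → value 28×145/32 = 126.8750, running total 458.88
Total 458.88.

458.88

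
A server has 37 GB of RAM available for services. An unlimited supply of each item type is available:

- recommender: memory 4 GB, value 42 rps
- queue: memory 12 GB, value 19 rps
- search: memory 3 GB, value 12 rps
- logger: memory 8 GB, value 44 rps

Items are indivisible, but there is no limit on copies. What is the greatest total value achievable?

Best value-per-unit is recommender at 42/4, and filling with it alone uses memory 9×4=36. No mix of the others beats 9×42 = 378.

378 rps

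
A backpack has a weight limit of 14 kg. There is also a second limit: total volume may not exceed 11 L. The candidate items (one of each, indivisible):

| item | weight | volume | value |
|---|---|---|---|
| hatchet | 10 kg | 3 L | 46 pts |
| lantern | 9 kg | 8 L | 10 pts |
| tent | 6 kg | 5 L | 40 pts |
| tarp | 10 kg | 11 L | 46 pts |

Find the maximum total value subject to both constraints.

46 pts

Feasible sets respecting both limits:
- hatchet: weight 10, volume 3, value 46
- tarp: weight 10, volume 11, value 46
- tent: weight 6, volume 5, value 40
- lantern: weight 9, volume 8, value 10
Best: 46 pts.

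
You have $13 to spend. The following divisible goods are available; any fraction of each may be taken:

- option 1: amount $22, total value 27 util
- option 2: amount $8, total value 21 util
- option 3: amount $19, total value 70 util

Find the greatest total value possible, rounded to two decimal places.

47.89

Take in order of value per unit:
- option 3 (70/19 per unit): 13 of 19 → value 13×70/19 = 47.8947, running total 47.89
Total 47.89.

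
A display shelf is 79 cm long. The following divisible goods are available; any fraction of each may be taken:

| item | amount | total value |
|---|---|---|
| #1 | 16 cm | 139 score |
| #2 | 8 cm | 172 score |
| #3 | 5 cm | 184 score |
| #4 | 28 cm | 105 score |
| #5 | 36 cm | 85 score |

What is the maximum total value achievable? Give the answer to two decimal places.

651.94

Take in order of value per unit:
- #3 (184/5 per unit): all 5 → value 184, running total 184.00
- #2 (172/8 per unit): all 8 → value 172, running total 356.00
- #1 (139/16 per unit): all 16 → value 139, running total 495.00
- #4 (105/28 per unit): all 28 → value 105, running total 600.00
- #5 (85/36 per unit): 22 of 36 → value 22×85/36 = 51.9444, running total 651.94
Total 651.94.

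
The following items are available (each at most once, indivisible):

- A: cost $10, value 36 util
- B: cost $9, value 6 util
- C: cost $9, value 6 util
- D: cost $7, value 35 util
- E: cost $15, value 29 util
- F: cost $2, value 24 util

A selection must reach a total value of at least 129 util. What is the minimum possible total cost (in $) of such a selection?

43

Subsets with value ≥ 129, sorted by total cost:
- A+B+D+E+F: cost 43, value 130
- A+C+D+E+F: cost 43, value 130
- A+B+C+D+E+F: cost 52, value 136
Minimum cost: 43 $.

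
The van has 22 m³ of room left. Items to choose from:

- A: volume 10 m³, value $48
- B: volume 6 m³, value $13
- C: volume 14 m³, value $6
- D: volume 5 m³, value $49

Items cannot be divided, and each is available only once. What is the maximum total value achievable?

$110

Check high-value combinations within 22 m³:
- A+B+D: volume 10+6+5=21, value 48+13+49=110
- A+D: volume 10+5=15, value 48+49=97
- B+D: volume 6+5=11, value 13+49=62
Best: $110.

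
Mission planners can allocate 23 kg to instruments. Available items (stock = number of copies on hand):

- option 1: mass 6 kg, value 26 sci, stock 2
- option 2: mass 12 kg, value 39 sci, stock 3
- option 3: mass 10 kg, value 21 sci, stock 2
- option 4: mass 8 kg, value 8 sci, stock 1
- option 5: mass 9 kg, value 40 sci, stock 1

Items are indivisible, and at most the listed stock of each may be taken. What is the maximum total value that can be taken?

92 sci

Best selections within mass 23 and stock limits:
- 2×option 1 + 1×option 5: mass 21, value 92
- 1×option 2 + 1×option 5: mass 21, value 79
- 1×option 1 + 1×option 4 + 1×option 5: mass 23, value 74
- 2×option 1 + 1×option 3: mass 22, value 73
Best: 92 sci.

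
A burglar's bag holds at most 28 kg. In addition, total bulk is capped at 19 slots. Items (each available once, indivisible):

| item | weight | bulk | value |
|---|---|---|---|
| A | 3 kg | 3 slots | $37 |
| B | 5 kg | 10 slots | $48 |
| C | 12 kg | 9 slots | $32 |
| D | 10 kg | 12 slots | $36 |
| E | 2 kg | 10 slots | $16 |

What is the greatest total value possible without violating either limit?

$85

Feasible sets respecting both limits:
- A+B: weight 8, bulk 13, value 85
- B+C: weight 17, bulk 19, value 80
- A+D: weight 13, bulk 15, value 73
- A+C: weight 15, bulk 12, value 69
Best: $85.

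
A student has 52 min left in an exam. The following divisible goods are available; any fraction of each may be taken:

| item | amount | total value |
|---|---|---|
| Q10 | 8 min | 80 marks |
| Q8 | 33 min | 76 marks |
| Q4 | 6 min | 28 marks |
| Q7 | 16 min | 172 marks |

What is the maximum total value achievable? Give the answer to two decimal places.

330.67

Take in order of value per unit:
- Q7 (172/16 per unit): all 16 → value 172, running total 172.00
- Q10 (80/8 per unit): all 8 → value 80, running total 252.00
- Q4 (28/6 per unit): all 6 → value 28, running total 280.00
- Q8 (76/33 per unit): 22 of 33 → value 22×76/33 = 50.6667, running total 330.67
Total 330.67.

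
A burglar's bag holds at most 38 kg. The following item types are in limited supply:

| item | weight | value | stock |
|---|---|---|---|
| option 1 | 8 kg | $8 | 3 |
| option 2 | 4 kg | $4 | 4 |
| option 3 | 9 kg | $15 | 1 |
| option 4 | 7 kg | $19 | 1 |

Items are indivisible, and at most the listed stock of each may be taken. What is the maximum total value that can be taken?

$54

Best selections within weight 38 and stock limits:
- 1×option 1 + 3×option 2 + 1×option 3 + 1×option 4: weight 36, value 54
- 2×option 1 + 1×option 2 + 1×option 3 + 1×option 4: weight 36, value 54
- 4×option 2 + 1×option 3 + 1×option 4: weight 32, value 50
Best: $54.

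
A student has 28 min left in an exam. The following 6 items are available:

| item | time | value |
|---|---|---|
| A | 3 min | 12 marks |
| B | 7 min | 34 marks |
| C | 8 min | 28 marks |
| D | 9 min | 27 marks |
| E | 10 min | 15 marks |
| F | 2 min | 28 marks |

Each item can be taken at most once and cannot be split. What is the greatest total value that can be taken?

This is a 0/1 knapsack; check combinations near the capacity.
- B+C+D+F: time 7+8+9+2=26, value 34+28+27+28=117
- B+C+E+F: time 7+8+10+2=27, value 34+28+15+28=105
- B+D+E+F: time 7+9+10+2=28, value 34+27+15+28=104
- A+B+C+F: time 3+7+8+2=20, value 12+34+28+28=102
Best: 117 marks.

117 marks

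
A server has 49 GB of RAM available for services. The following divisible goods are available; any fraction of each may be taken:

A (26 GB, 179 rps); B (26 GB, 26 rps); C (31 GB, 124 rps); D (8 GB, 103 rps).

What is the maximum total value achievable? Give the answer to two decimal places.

342.00

Take in order of value per unit:
- D (103/8 per unit): all 8 → value 103, running total 103.00
- A (179/26 per unit): all 26 → value 179, running total 282.00
- C (124/31 per unit): 15 of 31 → value 15×124/31 = 60.0000, running total 342.00
Total 342.00.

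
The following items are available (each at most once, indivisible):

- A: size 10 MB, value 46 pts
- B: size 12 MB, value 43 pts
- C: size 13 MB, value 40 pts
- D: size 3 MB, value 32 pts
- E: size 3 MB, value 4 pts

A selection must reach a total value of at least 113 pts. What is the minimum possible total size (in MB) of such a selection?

Subsets with value ≥ 113, sorted by total size:
- A+B+D: size 25, value 121
- A+C+D: size 26, value 118
- A+B+D+E: size 28, value 125
- B+C+D: size 28, value 115
Minimum size: 25 MB.

25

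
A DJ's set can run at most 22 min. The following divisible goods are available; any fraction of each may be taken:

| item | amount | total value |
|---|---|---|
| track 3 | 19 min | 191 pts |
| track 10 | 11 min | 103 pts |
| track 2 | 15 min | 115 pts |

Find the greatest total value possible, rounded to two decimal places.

219.09

Take in order of value per unit:
- track 3 (191/19 per unit): all 19 → value 191, running total 191.00
- track 10 (103/11 per unit): 3 of 11 → value 3×103/11 = 28.0909, running total 219.09
Total 219.09.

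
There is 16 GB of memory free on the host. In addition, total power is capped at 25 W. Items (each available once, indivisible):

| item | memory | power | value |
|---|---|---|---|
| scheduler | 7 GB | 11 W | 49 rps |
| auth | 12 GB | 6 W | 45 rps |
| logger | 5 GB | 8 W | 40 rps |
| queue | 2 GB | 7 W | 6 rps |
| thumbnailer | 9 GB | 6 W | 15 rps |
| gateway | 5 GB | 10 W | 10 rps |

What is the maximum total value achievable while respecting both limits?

89 rps

Feasible sets respecting both limits:
- scheduler+logger: memory 12, power 19, value 89
- scheduler+thumbnailer: memory 16, power 17, value 64
- logger+queue+thumbnailer: memory 16, power 21, value 61
Best: 89 rps.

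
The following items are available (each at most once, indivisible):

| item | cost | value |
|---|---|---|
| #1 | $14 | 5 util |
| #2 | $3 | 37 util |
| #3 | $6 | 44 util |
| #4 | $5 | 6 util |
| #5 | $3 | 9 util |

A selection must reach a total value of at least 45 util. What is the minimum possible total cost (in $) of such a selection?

6

Subsets with value ≥ 45, sorted by total cost:
- #2+#5: cost 6, value 46
- #2+#3: cost 9, value 81
- #3+#5: cost 9, value 53
- #2+#4+#5: cost 11, value 52
Minimum cost: 6 $.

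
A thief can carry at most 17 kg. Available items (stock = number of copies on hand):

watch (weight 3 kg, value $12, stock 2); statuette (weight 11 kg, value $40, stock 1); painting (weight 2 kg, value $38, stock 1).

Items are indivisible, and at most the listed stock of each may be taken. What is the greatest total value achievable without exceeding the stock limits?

Best selections within weight 17 and stock limits:
- 1×watch + 1×statuette + 1×painting: weight 16, value 90
- 1×statuette + 1×painting: weight 13, value 78
- 2×watch + 1×statuette: weight 17, value 64
Best: $90.

$90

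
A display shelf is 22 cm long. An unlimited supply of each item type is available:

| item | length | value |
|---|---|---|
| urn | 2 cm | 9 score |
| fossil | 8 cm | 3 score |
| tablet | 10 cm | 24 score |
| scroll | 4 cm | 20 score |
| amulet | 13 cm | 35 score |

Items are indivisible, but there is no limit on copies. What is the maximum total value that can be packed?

Best value-per-unit is scroll at 20/4; filling with it alone gives 5×20 = 100.
Optimal mix: 1×urn + 5×scroll → length 22, value 109.

109 score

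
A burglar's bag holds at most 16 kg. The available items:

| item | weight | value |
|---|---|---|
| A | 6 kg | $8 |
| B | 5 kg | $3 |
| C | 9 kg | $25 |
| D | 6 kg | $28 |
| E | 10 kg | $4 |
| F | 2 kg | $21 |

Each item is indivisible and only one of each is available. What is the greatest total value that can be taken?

$57

Check high-value combinations within 16 kg:
- A+D+F: weight 6+6+2=14, value 8+28+21=57
- C+D: weight 9+6=15, value 25+28=53
- B+D+F: weight 5+6+2=13, value 3+28+21=52
- D+F: weight 6+2=8, value 28+21=49
- B+C+F: weight 5+9+2=16, value 3+25+21=49
Best: $57.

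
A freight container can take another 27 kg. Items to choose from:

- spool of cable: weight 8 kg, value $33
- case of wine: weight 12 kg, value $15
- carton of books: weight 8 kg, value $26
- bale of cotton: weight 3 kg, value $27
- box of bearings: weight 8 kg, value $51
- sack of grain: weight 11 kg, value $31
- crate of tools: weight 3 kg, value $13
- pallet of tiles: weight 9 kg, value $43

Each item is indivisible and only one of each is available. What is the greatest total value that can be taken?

$137

This is a 0/1 knapsack; check combinations near the capacity.
- spool of cable+carton of books+bale of cotton+box of bearings: weight 8+8+3+8=27, value 33+26+27+51=137
- bale of cotton+box of bearings+crate of tools+pallet of tiles: weight 3+8+3+9=23, value 27+51+13+43=134
- spool of cable+box of bearings+pallet of tiles: weight 8+8+9=25, value 33+51+43=127
- spool of cable+bale of cotton+box of bearings+crate of tools: weight 8+3+8+3=22, value 33+27+51+13=124
- spool of cable+carton of books+box of bearings+crate of tools: weight 8+8+8+3=27, value 33+26+51+13=123
Best: $137.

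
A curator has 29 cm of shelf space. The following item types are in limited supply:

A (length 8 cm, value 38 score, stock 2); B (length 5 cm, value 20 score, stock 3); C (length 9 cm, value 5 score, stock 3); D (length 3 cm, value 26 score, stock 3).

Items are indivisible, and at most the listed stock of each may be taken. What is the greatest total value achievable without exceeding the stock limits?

156 score

Top feasible selections:
- 1×A + 2×B + 3×D: length 27, value 156
- 2×A + 3×D: length 25, value 154
- 1×A + 3×B + 2×D: length 29, value 150
- 2×A + 1×B + 2×D: length 27, value 148
Best: 156 score.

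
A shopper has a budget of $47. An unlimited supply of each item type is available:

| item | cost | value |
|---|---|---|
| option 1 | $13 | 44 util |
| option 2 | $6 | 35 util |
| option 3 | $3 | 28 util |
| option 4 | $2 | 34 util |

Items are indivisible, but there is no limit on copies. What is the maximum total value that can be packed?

Best value-per-unit is option 4 at 34/2, and filling with it alone uses cost 23×2=46. No mix of the others beats 23×34 = 782.

782 util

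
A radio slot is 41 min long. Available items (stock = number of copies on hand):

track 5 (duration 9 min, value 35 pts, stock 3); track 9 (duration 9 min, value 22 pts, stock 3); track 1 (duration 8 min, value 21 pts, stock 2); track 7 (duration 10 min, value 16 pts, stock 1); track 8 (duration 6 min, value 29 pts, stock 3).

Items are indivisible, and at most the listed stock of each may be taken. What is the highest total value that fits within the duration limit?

163 pts

Top feasible selections:
- 3×track 5 + 2×track 8: duration 39, value 163
- 2×track 5 + 3×track 8: duration 36, value 157
Best: 163 pts.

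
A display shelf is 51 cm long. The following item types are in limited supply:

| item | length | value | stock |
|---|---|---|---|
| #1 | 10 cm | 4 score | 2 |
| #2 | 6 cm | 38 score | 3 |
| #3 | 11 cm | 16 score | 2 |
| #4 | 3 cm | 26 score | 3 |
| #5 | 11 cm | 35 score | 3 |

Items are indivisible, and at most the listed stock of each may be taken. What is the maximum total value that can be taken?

262 score

Top feasible selections:
- 3×#2 + 3×#4 + 2×#5: length 49, value 262
- 3×#2 + 1×#3 + 3×#4 + 1×#5: length 49, value 243
- 3×#2 + 2×#4 + 2×#5: length 46, value 236
Best: 262 score.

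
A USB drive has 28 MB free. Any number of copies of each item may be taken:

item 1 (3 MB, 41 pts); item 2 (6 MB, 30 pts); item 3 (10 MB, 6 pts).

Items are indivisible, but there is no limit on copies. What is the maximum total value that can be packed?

369 pts

Best value-per-unit is item 1 at 41/3, and filling with it alone uses size 9×3=27. No mix of the others beats 9×41 = 369.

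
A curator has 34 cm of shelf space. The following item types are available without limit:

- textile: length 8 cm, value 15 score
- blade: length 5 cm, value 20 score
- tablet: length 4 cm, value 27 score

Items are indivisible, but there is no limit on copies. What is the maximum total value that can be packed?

216 score

Best value-per-unit is tablet at 27/4, and filling with it alone uses length 8×4=32. No mix of the others beats 8×27 = 216.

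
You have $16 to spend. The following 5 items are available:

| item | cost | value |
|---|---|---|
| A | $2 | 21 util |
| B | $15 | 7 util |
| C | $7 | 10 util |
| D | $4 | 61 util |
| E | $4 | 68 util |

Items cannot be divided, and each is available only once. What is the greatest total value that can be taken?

This is a 0/1 knapsack; check combinations near the capacity.
- A+D+E: cost 2+4+4=10, value 21+61+68=150
- C+D+E: cost 7+4+4=15, value 10+61+68=139
- D+E: cost 4+4=8, value 61+68=129
Best: 150 util.

150 util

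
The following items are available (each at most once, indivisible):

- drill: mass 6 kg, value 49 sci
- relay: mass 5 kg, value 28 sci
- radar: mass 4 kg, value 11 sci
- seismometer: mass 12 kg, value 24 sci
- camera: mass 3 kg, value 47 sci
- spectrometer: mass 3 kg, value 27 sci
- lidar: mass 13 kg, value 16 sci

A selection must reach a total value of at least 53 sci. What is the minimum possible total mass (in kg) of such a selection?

Subsets with value ≥ 53, sorted by total mass:
- camera+spectrometer: mass 6, value 74
- radar+camera: mass 7, value 58
- relay+camera: mass 8, value 75
Minimum mass: 6 kg.

6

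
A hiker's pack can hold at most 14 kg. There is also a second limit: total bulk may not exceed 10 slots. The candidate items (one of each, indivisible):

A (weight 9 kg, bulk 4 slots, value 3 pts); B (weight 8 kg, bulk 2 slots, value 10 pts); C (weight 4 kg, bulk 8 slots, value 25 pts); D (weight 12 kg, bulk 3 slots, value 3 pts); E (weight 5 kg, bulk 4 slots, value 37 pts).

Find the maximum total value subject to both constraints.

47 pts

Feasible sets respecting both limits:
- B+E: weight 13, bulk 6, value 47
- A+E: weight 14, bulk 8, value 40
- E: weight 5, bulk 4, value 37
Best: 47 pts.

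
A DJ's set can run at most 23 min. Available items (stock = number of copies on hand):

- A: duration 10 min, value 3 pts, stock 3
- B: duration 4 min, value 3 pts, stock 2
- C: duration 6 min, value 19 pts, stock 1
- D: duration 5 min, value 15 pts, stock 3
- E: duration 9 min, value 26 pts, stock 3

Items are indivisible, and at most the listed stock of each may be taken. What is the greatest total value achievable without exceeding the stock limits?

Top feasible selections:
- 1×D + 2×E: duration 23, value 67
- 1×C + 3×D: duration 21, value 64
Best: 67 pts.

67 pts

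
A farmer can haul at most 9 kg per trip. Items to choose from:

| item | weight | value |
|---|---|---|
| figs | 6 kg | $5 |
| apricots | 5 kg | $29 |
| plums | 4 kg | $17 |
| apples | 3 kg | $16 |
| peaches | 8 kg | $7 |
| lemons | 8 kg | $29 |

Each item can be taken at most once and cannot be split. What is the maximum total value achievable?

$46

Check high-value combinations within 9 kg:
- apricots+plums: weight 5+4=9, value 29+17=46
- apricots+apples: weight 5+3=8, value 29+16=45
- plums+apples: weight 4+3=7, value 17+16=33
Best: $46.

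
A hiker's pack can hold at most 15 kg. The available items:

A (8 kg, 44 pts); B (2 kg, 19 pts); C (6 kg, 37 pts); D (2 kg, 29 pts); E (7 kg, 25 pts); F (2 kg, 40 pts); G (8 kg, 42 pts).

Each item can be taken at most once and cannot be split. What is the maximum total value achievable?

132 pts

Check high-value combinations within 15 kg:
- A+B+D+F: weight 8+2+2+2=14, value 44+19+29+40=132
- B+D+F+G: weight 2+2+2+8=14, value 19+29+40+42=130
- B+C+D+F: weight 2+6+2+2=12, value 19+37+29+40=125
- A+D+F: weight 8+2+2=12, value 44+29+40=113
Best: 132 pts.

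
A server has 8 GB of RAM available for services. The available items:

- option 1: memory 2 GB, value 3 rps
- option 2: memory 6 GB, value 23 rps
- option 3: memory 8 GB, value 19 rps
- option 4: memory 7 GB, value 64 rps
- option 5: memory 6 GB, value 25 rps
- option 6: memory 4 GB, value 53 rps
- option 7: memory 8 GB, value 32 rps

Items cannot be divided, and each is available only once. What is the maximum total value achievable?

64 rps

Check high-value combinations within 8 GB:
- option 4: memory 7, value 64
- option 1+option 6: memory 2+4=6, value 3+53=56
- option 6: memory 4, value 53
- option 7: memory 8, value 32
- option 1+option 5: memory 2+6=8, value 3+25=28
Best: 64 rps.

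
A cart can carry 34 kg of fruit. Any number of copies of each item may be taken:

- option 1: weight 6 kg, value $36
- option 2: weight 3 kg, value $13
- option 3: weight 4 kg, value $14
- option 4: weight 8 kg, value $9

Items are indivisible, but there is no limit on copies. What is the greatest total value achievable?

$194

Best value-per-unit is option 1 at 36/6; filling with it alone gives 5×36 = 180.
Optimal mix: 5×option 1 + 1×option 3 → weight 34, value 194.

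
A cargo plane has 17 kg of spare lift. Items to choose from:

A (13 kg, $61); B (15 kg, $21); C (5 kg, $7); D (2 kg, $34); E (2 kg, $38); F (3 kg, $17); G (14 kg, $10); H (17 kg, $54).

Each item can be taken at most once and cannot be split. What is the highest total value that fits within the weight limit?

Check high-value combinations within 17 kg:
- A+D+E: weight 13+2+2=17, value 61+34+38=133
- A+E: weight 13+2=15, value 61+38=99
- C+D+E+F: weight 5+2+2+3=12, value 7+34+38+17=96
- A+D: weight 13+2=15, value 61+34=95
Best: $133.

$133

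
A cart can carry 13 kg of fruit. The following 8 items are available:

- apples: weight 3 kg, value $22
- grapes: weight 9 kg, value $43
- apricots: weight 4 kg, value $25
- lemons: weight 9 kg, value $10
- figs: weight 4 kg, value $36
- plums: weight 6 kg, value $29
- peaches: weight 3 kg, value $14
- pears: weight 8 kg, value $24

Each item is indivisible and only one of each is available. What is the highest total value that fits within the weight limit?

$87

Check high-value combinations within 13 kg:
- apples+figs+plums: weight 3+4+6=13, value 22+36+29=87
- apples+apricots+figs: weight 3+4+4=11, value 22+25+36=83
- grapes+figs: weight 9+4=13, value 43+36=79
- figs+plums+peaches: weight 4+6+3=13, value 36+29+14=79
Best: $87.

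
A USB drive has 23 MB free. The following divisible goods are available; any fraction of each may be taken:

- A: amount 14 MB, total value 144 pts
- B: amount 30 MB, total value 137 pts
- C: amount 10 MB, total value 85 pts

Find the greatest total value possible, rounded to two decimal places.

Take in order of value per unit:
- A (144/14 per unit): all 14 → value 144, running total 144.00
- C (85/10 per unit): 9 of 10 → value 9×85/10 = 76.5000, running total 220.50
Total 220.50.

220.50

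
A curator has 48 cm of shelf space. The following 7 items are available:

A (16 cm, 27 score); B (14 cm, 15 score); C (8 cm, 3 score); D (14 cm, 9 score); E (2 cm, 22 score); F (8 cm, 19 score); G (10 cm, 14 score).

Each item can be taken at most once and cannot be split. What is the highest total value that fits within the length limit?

Check high-value combinations within 48 cm:
- A+B+C+E+F: length 16+14+8+2+8=48, value 27+15+3+22+19=86
- A+C+E+F+G: length 16+8+2+8+10=44, value 27+3+22+19+14=85
- A+B+E+F: length 16+14+2+8=40, value 27+15+22+19=83
- A+E+F+G: length 16+2+8+10=36, value 27+22+19+14=82
- A+C+D+E+F: length 16+8+14+2+8=48, value 27+3+9+22+19=80
Best: 86 score.

86 score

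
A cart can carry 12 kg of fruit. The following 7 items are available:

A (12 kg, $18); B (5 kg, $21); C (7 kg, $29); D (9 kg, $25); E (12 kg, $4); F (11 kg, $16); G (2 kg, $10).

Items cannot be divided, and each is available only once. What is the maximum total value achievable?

$50

Check high-value combinations within 12 kg:
- B+C: weight 5+7=12, value 21+29=50
- C+G: weight 7+2=9, value 29+10=39
- D+G: weight 9+2=11, value 25+10=35
- B+G: weight 5+2=7, value 21+10=31
- C: weight 7, value 29
Best: $50.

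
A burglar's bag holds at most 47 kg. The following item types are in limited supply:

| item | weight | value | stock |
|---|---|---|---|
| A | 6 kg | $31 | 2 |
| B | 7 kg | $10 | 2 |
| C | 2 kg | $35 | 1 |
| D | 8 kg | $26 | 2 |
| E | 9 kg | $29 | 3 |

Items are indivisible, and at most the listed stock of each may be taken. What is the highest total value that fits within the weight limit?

$191

Top feasible selections:
- 2×A + 1×B + 1×C + 1×D + 2×E: weight 47, value 191
- 2×A + 1×B + 1×C + 2×D + 1×E: weight 46, value 188
- 2×A + 1×C + 3×E: weight 41, value 184
- 2×A + 1×C + 1×D + 2×E: weight 40, value 181
Best: $191.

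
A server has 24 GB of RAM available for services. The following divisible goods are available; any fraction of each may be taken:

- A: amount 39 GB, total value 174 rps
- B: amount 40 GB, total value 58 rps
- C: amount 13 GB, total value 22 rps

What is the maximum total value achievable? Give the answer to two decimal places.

107.08

Take in order of value per unit:
- A (174/39 per unit): 24 of 39 → value 24×174/39 = 107.0769, running total 107.08
Total 107.08.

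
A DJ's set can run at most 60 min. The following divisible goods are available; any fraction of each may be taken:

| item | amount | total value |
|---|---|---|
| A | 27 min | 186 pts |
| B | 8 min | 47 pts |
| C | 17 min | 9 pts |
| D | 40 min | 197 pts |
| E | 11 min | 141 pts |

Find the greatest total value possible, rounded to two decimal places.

Take in order of value per unit:
- E (141/11 per unit): all 11 → value 141, running total 141.00
- A (186/27 per unit): all 27 → value 186, running total 327.00
- B (47/8 per unit): all 8 → value 47, running total 374.00
- D (197/40 per unit): 14 of 40 → value 14×197/40 = 68.9500, running total 442.95
Total 442.95.

442.95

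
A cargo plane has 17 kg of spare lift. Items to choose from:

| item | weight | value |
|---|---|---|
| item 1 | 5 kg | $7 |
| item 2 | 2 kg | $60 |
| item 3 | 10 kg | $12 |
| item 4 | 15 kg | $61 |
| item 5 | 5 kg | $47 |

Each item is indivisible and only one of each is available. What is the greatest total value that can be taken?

$121

This is a 0/1 knapsack; check combinations near the capacity.
- item 2+item 4: weight 2+15=17, value 60+61=121
- item 2+item 3+item 5: weight 2+10+5=17, value 60+12+47=119
- item 1+item 2+item 5: weight 5+2+5=12, value 7+60+47=114
- item 2+item 5: weight 2+5=7, value 60+47=107
Best: $121.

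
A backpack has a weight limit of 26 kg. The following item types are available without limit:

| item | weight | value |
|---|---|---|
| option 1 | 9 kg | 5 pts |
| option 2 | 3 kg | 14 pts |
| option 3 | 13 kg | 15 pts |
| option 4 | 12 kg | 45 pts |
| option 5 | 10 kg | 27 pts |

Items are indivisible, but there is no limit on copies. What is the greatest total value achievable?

112 pts

Best value-per-unit is option 2 at 14/3, and filling with it alone uses weight 8×3=24. No mix of the others beats 8×14 = 112.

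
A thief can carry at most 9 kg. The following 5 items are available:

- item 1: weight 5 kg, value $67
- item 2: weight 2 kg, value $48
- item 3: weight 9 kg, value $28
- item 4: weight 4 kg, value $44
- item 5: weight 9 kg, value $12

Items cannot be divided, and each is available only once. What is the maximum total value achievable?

Check high-value combinations within 9 kg:
- item 1+item 2: weight 5+2=7, value 67+48=115
- item 1+item 4: weight 5+4=9, value 67+44=111
- item 2+item 4: weight 2+4=6, value 48+44=92
- item 1: weight 5, value 67
Best: $115.

$115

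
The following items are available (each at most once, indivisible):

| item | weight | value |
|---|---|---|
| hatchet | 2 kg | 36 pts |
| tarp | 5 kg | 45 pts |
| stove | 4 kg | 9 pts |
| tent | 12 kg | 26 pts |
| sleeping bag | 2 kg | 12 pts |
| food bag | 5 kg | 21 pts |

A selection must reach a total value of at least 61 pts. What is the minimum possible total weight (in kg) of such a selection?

7

Subsets with value ≥ 61, sorted by total weight:
- hatchet+tarp: weight 7, value 81
- hatchet+tarp+sleeping bag: weight 9, value 93
Minimum weight: 7 kg.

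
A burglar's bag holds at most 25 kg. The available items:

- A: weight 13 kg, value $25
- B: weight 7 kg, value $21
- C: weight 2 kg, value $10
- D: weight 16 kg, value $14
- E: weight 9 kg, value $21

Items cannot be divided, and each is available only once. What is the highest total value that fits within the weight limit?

This is a 0/1 knapsack; check combinations near the capacity.
- A+B+C: weight 13+7+2=22, value 25+21+10=56
- A+C+E: weight 13+2+9=24, value 25+10+21=56
- B+C+E: weight 7+2+9=18, value 21+10+21=52
Best: $56.

$56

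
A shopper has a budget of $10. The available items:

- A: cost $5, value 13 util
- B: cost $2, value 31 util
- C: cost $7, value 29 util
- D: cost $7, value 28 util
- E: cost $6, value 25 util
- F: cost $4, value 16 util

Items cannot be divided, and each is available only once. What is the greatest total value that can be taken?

This is a 0/1 knapsack; check combinations near the capacity.
- B+C: cost 2+7=9, value 31+29=60
- B+D: cost 2+7=9, value 31+28=59
- B+E: cost 2+6=8, value 31+25=56
- B+F: cost 2+4=6, value 31+16=47
Best: 60 util.

60 util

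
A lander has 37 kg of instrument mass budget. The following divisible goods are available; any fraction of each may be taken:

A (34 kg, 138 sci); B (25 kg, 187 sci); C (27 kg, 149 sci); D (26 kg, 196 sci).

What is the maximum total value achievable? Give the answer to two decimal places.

278.28

Take in order of value per unit:
- D (196/26 per unit): all 26 → value 196, running total 196.00
- B (187/25 per unit): 11 of 25 → value 11×187/25 = 82.2800, running total 278.28
Total 278.28.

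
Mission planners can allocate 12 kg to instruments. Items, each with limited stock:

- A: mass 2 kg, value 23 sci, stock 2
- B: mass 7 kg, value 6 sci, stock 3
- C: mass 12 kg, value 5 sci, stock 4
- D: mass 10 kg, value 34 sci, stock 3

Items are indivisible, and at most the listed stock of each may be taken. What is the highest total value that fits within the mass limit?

57 sci

Top feasible selections:
- 1×A + 1×D: mass 12, value 57
- 2×A + 1×B: mass 11, value 52
Best: 57 sci.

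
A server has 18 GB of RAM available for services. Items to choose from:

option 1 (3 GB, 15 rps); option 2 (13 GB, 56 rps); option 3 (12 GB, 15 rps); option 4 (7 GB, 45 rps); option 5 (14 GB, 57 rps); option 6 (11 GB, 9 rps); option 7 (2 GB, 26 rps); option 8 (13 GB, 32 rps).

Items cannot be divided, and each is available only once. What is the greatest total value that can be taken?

Check high-value combinations within 18 GB:
- option 1+option 2+option 7: memory 3+13+2=18, value 15+56+26=97
- option 1+option 4+option 7: memory 3+7+2=12, value 15+45+26=86
- option 5+option 7: memory 14+2=16, value 57+26=83
Best: 97 rps.

97 rps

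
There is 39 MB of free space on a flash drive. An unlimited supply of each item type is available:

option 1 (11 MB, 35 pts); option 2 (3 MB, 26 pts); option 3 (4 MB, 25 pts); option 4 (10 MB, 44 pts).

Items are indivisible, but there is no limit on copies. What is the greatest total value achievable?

338 pts

Best value-per-unit is option 2 at 26/3, and filling with it alone uses size 13×3=39. No mix of the others beats 13×26 = 338.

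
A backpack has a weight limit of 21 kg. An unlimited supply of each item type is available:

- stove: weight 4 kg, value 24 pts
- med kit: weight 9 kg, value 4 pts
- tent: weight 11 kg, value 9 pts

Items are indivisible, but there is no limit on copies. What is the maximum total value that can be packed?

120 pts

Best value-per-unit is stove at 24/4, and filling with it alone uses weight 5×4=20. No mix of the others beats 5×24 = 120.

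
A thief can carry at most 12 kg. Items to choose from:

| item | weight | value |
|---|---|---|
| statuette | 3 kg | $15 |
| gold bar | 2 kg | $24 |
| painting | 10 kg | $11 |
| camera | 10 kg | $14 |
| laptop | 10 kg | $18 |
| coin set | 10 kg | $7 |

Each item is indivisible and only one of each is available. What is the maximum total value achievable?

$42

Check high-value combinations within 12 kg:
- gold bar+laptop: weight 2+10=12, value 24+18=42
- statuette+gold bar: weight 3+2=5, value 15+24=39
- gold bar+camera: weight 2+10=12, value 24+14=38
- gold bar+painting: weight 2+10=12, value 24+11=35
Best: $42.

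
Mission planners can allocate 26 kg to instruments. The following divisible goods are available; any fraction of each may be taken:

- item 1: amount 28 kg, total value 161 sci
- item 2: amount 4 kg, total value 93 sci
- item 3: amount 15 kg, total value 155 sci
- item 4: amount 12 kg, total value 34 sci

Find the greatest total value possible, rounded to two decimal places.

Take in order of value per unit:
- item 2 (93/4 per unit): all 4 → value 93, running total 93.00
- item 3 (155/15 per unit): all 15 → value 155, running total 248.00
- item 1 (161/28 per unit): 7 of 28 → value 7×161/28 = 40.2500, running total 288.25
Total 288.25.

288.25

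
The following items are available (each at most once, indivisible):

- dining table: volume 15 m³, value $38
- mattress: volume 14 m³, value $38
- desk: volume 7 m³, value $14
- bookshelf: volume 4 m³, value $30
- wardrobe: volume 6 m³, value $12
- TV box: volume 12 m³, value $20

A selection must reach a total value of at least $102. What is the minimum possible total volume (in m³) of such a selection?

Subsets with value ≥ 102, sorted by total volume:
- dining table+mattress+bookshelf: volume 33, value 106
- mattress+desk+bookshelf+TV box: volume 37, value 102
- dining table+desk+bookshelf+TV box: volume 38, value 102
Minimum volume: 33 m³.

33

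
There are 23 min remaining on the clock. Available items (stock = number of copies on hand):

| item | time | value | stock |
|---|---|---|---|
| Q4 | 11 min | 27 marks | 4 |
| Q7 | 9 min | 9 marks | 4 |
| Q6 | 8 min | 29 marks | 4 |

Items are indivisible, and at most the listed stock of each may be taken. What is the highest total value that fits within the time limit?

58 marks

Best selections within time 23 and stock limits:
- 2×Q6: time 16, value 58
- 1×Q4 + 1×Q6: time 19, value 56
- 2×Q4: time 22, value 54
Best: 58 marks.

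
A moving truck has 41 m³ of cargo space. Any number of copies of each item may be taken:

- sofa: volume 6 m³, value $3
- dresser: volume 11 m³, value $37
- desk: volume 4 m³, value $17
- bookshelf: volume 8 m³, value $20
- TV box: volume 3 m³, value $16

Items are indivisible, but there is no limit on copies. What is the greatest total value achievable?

Best value-per-unit is TV box at 16/3; filling with it alone gives 13×16 = 208.
Optimal mix: 2×desk + 11×TV box → volume 41, value 210.

$210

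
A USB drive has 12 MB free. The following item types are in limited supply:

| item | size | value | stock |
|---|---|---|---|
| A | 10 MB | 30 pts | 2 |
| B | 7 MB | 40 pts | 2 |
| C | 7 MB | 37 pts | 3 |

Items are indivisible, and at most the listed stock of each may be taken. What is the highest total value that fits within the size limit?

Best selections within size 12 and stock limits:
- 1×B: size 7, value 40
- 1×C: size 7, value 37
- 1×A: size 10, value 30
Best: 40 pts.

40 pts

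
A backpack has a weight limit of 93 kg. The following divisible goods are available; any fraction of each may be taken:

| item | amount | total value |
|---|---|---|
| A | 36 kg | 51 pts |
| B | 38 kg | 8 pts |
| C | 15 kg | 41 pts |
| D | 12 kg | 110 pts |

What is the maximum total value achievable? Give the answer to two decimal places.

Take in order of value per unit:
- D (110/12 per unit): all 12 → value 110, running total 110.00
- C (41/15 per unit): all 15 → value 41, running total 151.00
- A (51/36 per unit): all 36 → value 51, running total 202.00
- B (8/38 per unit): 30 of 38 → value 30×8/38 = 6.3158, running total 208.32
Total 208.32.

208.32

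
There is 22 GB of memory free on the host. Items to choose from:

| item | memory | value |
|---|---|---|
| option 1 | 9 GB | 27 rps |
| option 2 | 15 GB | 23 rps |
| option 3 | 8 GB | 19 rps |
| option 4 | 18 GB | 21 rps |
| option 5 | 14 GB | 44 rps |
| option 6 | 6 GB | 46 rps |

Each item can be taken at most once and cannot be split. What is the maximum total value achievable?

90 rps

This is a 0/1 knapsack; check combinations near the capacity.
- option 5+option 6: memory 14+6=20, value 44+46=90
- option 1+option 6: memory 9+6=15, value 27+46=73
- option 2+option 6: memory 15+6=21, value 23+46=69
Best: 90 rps.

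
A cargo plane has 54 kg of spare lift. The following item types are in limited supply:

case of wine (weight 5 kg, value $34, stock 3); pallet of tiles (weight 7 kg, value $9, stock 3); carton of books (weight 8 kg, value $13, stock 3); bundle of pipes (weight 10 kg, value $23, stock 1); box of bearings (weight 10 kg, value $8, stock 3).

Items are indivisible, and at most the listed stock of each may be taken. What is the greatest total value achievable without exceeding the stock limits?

Best selections within weight 54 and stock limits:
- 3×case of wine + 3×pallet of tiles + 1×carton of books + 1×bundle of pipes: weight 54, value 165
- 3×case of wine + 3×carton of books + 1×bundle of pipes: weight 49, value 164
- 3×case of wine + 1×pallet of tiles + 2×carton of books + 1×bundle of pipes: weight 48, value 160
- 3×case of wine + 2×carton of books + 1×bundle of pipes + 1×box of bearings: weight 51, value 159
Best: $165.

$165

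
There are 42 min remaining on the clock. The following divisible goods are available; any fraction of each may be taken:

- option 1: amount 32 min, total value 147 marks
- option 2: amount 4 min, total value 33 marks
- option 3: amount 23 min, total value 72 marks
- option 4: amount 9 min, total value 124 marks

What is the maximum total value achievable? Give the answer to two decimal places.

Take in order of value per unit:
- option 4 (124/9 per unit): all 9 → value 124, running total 124.00
- option 2 (33/4 per unit): all 4 → value 33, running total 157.00
- option 1 (147/32 per unit): 29 of 32 → value 29×147/32 = 133.2188, running total 290.22
Total 290.22.

290.22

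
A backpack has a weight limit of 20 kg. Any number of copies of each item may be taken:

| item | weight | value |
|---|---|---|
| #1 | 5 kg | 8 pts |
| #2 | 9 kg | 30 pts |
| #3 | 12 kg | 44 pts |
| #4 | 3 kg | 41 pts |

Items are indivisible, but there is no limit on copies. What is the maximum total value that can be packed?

Best value-per-unit is #4 at 41/3, and filling with it alone uses weight 6×3=18. No mix of the others beats 6×41 = 246.

246 pts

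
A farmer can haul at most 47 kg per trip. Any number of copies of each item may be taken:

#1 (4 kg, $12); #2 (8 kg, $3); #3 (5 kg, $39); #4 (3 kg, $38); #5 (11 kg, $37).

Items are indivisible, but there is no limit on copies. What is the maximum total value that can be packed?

Best value-per-unit is #4 at 38/3; filling with it alone gives 15×38 = 570.
Optimal mix: 1×#3 + 14×#4 → weight 47, value 571.

$571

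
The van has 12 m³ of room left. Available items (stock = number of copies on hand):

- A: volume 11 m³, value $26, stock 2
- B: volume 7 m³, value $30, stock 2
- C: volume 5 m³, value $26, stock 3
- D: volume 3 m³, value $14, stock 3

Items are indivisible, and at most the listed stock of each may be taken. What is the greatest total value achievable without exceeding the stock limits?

Top feasible selections:
- 1×B + 1×C: volume 12, value 56
- 1×C + 2×D: volume 11, value 54
Best: $56.

$56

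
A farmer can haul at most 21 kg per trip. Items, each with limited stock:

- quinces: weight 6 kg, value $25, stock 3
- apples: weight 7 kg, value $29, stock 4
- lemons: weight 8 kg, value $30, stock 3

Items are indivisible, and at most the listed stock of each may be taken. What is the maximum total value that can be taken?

$87

Top feasible selections:
- 3×apples: weight 21, value 87
- 1×quinces + 1×apples + 1×lemons: weight 21, value 84
- 1×quinces + 2×apples: weight 20, value 83
- 2×quinces + 1×lemons: weight 20, value 80
Best: $87.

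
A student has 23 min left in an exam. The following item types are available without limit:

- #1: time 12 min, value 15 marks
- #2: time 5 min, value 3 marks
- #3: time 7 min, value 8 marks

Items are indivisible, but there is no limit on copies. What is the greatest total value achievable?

Best value-per-unit is #1 at 15/12; filling with it alone gives 1×15 = 15.
Optimal mix: 3×#3 → time 21, value 24.

24 marks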